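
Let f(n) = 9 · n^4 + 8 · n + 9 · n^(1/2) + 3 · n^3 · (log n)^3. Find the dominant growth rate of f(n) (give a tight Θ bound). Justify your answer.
f(n) ∈ Θ(n^4)

Compare the terms by growth order. For large n, n^a · (log n)^b dominates n^a' · (log n)^b' iff a > a', or (a = a' and b > b'). Ranking the 4 terms shows the dominant one is 9 · n^4. Hence f(n) ∈ Θ(n^4).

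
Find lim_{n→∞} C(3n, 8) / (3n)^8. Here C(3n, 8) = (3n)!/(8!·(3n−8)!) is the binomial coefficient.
lim = 1/8! = 1/40320

With N = 3n → ∞: C(N, 8) / N^8 = [N(N−1)…(N−7)] / (8! · N^8) = (1/8!) · 1 · (1 − 1/(3n)) · … · (1 − 7/(3n)). Each factor → 1 as N → ∞, so the limit is 1/8! = 1/40320.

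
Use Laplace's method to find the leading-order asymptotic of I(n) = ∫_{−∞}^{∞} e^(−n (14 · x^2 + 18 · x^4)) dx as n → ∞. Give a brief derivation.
I(n) ~ sqrt(π/(14n))

φ(x) = 14 · x^2 + 18 · x^4 has its unique global minimum at x* = 0 (since φ'(x) = 28x + 72x^3 = 0 only at x = 0 for real x with both coefficients positive, and φ → ∞ as |x| → ∞). At x* = 0, φ(0) = 0 and φ''(0) = 28. Laplace's method then gives
  I(n) ~ sqrt(2π / (n · φ''(0))) · e^(−n φ(0)) = sqrt(2π / (28n)) = sqrt(π/(14n)).
The 18 · x^4 term contributes only at subleading order (an O(1/n) relative correction).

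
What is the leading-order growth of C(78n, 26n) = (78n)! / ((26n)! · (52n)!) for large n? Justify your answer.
C(78n, 26n) ~ (27/4)^(26n) · sqrt(3/(4π·26n))

Write N = 26n. Apply Stirling to each factorial:
  (3N)! ~ sqrt(2π·3N) · (3N/e)^(3N),
  N! ~ sqrt(2π N) · (N/e)^N,
  (2N)! ~ sqrt(2π·2N) · (2N/e)^(2N).
The exponential factors combine to (3N)^(3N) / (N^N · (2N)^(2N)) = 3^(3N)/2^(2N) = (3^3/2^2)^N = (27/4)^N.
The square-root prefactors combine to sqrt(2π·3N) / (sqrt(2π N)·sqrt(2π·2N)) = sqrt(3 / (2π·2·N)) = sqrt(3/(4π·26n)).
Substituting N = 26n: C(78n, 26n) ~ (27/4)^(26n) · sqrt(3/(4π·26n)).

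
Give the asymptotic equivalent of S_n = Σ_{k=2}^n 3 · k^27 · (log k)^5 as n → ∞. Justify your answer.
S_n ~ 3 · n^28 · (log n)^5 / 28

By integral comparison, S_n = ∫_1^n 3 · x^27 · (log x)^5 dx + O(n^27 · (log n)^5). For the integral, the leading term of ∫_1^n x^27 (log x)^5 dx is n^28/28 · (log n)^5 (by repeated integration by parts; each step lowers the log-exponent and produces a relatively O(1/log n) correction). Hence S_n ~ 3 · n^28 · (log n)^5 / 28.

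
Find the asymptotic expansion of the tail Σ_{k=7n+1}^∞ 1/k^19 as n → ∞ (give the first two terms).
Σ_{k>7n} 1/k^19 = 1/(18 · (7n)^18) − 1/(2 · (7n)^19) + O(1/(7n)^20)

Compare to the integral: ∫_{7n}^∞ x^(−19) dx = [−x^(−18)/18]_{7n}^∞ = 1/((19−1)·(7n)^18). The Euler-Maclaurin correction adds −f(7n)/2 = −1/(2·(7n)^19). Euler-Maclaurin then gives
  Σ_{k>7n} 1/k^19 = ∫_{7n}^∞ dx/x^19 − 1/(2·(7n)^19) + O(1/(7n)^20).
(Equivalently this is ζ(19) − Σ_{k≤7n} 1/k^19.)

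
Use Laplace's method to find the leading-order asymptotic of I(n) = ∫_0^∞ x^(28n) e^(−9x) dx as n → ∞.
I(n) ~ (sqrt(2π·28n) / 9) · (28n/(9e))^(28n)

Write the integrand as exp(28n ln x − 9x) and set f(x) = 28n ln x − 9x. Then f'(x) = 28n/x − 9 = 0 at x* = 28n/9, and f''(x*) = −28n/x*^2 = −9^2/(28n). Laplace's method (interior maximum) gives
  I(n) ~ e^(f(x*)) · sqrt(2π / |f''(x*)|)
        = exp(28n ln(28n/9) − 28n) · sqrt(2π · 28n / 9^2)
        = (28n/9)^(28n) e^(−28n) · sqrt(2π·28n) / 9
        = (sqrt(2π·28n) / 9) · (28n/(9e))^(28n).
This matches Γ(28n+1)/9^(28n+1) with Stirling applied to Γ.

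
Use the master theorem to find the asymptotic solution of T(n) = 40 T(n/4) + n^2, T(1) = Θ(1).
T(n) = Θ(n^(log_4 40))

Master theorem: compare f(n) = n^2 to n^(log_4 40) where log_4 40 ≈ 2.661. Since 2 < log_4 40, we have f(n) = O(n^(log_4 40 − ε)) for some ε > 0 — Case 1. Hence T(n) = Θ(n^(log_4 40)).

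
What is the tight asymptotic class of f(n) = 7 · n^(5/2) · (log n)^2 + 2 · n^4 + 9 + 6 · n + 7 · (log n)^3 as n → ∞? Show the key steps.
f(n) ∈ Θ(n^4)

Compare the terms by growth order. For large n, n^a · (log n)^b dominates n^a' · (log n)^b' iff a > a', or (a = a' and b > b'). Ranking the 5 terms shows the dominant one is 2 · n^4. Hence f(n) ∈ Θ(n^4).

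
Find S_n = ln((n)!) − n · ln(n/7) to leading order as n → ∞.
S_n ~ n · (ln 7 − 1) + O(ln n)

Stirling: ln((n)!) = n ln(n) − n + O(ln n).
  S_n = n ln(n) − n − n ln(n/7) + O(ln n)
      = n ln(n) − n ln n + n ln 7 − n + O(ln n)
      = n ln 7 − n + O(ln n)
      = n (ln 7 − 1) + O(ln n).
Numerically ln(7) − 1 ≈ 0.9459.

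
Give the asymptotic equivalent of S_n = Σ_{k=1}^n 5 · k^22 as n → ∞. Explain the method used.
S_n ~ 5 · n^23 / 23

By integral comparison (Euler-Maclaurin), Σ_{k=1}^n 5 · k^22 = 5 · ∫_0^n x^22 dx + O(n^22) = 5 · n^23/23 + O(n^22). (Equivalently, Faulhaber's formula gives the same leading term.)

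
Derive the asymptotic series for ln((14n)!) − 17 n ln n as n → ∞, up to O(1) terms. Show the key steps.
ln((14n)!) − 17 n ln n = −3 n ln n + 14(ln 14 − 1) n + (1/2) ln(2π·14n) + O(1/n)

Stirling: ln((14n)!) = 14n ln(14n) − 14n + (1/2) ln(2π·14n) + O(1/n).
Expand 14n ln(14n) = 14n (ln n + ln 14) = 14n ln n + 14n ln 14.
Subtract 17n ln n: leading term is (14 − 17) n ln n = −3 n ln n. The next term is 14n ln 14 − 14n = 14(ln 14 − 1) n. Then the (1/2) ln(2π·14n) correction.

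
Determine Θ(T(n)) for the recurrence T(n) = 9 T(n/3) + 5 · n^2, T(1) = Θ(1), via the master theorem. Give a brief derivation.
T(n) = Θ(n^2 log n)

log_3 9 = 2, and f(n) = 5 · n^2 = Θ(n^(log_3 9)). This is Case 2 of the master theorem: T(n) = Θ(f(n) · log n) = Θ(n^2 log n).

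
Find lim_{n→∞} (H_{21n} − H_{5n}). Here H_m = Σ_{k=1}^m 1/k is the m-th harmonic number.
lim = ln(21/5)

Euler-Maclaurin gives H_m = ln m + γ + 1/(2m) + O(1/m^2). The γ and O(1/m) terms cancel in the difference:
  H_{21n} − H_{5n} = ln(21n) − ln(5n) + O(1/n) = ln(21/5) + O(1/n).
Hence the limit is ln(21/5).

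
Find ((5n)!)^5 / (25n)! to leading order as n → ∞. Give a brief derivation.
((5n)!)^5/(25n)! ~ ((2π·5n)^(4/2) / sqrt(5)) · 5^(−5·5n)  →  0

Write N = 5n. Stirling: N! ~ sqrt(2π N)(N/e)^N and (5N)! ~ sqrt(2π·5N)·(5N/e)^(5N).
  (N!)^5/(5N)! ~ (2π N)^(5/2) (N/e)^(5N) / [sqrt(2π·5N) (5N/e)^(5N)]
     = (2π N)^(5/2) / sqrt(2π·5N) · (N/(5N))^(5N)
     = (2π N)^((5−1)/2) / sqrt(5) · 5^(−5N).
Since 5^5 > 1, the factor 5^(−5N) decays exponentially, so the ratio → 0. Substituting N = 5n gives the stated form.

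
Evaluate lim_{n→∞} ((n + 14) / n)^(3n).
lim = e^42

Rewrite as (1 + 14/n)^(3n). By the standard limit (1 + x/n)^n → e^x, we have (1 + 14/n)^n → e^14, and raising to the 3rd power gives e^42.
More precisely, ln[(1 + 14/n)^(3n)] = 3n · ln(1 + 14/n) = 3n · (14/n + O(1/n^2)) = 42 + O(1/n) → 42.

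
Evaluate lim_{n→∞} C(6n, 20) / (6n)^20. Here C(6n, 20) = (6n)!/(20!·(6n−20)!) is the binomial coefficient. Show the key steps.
lim = 1/20! = 1/2432902008176640000

With N = 6n → ∞: C(N, 20) / N^20 = [N(N−1)…(N−19)] / (20! · N^20) = (1/20!) · 1 · (1 − 1/(6n)) · … · (1 − 19/(6n)). Each factor → 1 as N → ∞, so the limit is 1/20! = 1/2432902008176640000.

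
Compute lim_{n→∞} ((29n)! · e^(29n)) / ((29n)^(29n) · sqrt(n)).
lim = sqrt(2π·29)

Stirling: (29n)! ~ sqrt(2π·29n) · (29n/e)^(29n). Hence
  (29n)! · e^(29n) / (29n)^(29n) ~ sqrt(2π·29n).
Dividing by sqrt(n): sqrt(2π·29n) / sqrt(n) = sqrt(2π·29) · n^((1−1)/2), so the limit is sqrt(2π·29).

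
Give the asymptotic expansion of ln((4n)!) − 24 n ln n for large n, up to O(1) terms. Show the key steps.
ln((4n)!) − 24 n ln n = −20 n ln n + 4(ln 4 − 1) n + (1/2) ln(2π·4n) + O(1/n)

Stirling: ln((4n)!) = 4n ln(4n) − 4n + (1/2) ln(2π·4n) + O(1/n).
Expand 4n ln(4n) = 4n (ln n + ln 4) = 4n ln n + 4n ln 4.
Subtract 24n ln n: leading term is (4 − 24) n ln n = −20 n ln n. The next term is 4n ln 4 − 4n = 4(ln 4 − 1) n. Then the (1/2) ln(2π·4n) correction.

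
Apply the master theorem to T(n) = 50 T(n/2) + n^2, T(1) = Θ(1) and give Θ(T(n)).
T(n) = Θ(n^(log_2 50))

Master theorem: compare f(n) = n^2 to n^(log_2 50) where log_2 50 ≈ 5.644. Since 2 < log_2 50, we have f(n) = O(n^(log_2 50 − ε)) for some ε > 0 — Case 1. Hence T(n) = Θ(n^(log_2 50)).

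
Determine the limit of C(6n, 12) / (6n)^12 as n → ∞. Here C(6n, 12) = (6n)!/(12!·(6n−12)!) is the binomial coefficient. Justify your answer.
lim = 1/12! = 1/479001600

With N = 6n → ∞: C(N, 12) / N^12 = [N(N−1)…(N−11)] / (12! · N^12) = (1/12!) · 1 · (1 − 1/(6n)) · … · (1 − 11/(6n)). Each factor → 1 as N → ∞, so the limit is 1/12! = 1/479001600.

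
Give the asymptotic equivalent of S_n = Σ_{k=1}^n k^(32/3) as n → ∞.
S_n ~ (3/35) · n^(35/3)

Integral comparison: Σ_{k=1}^n k^(32/3) = ∫_0^n x^(32/3) dx + O(n^(32/3)). The integral is n^(1 + 32/3) / (1 + 32/3) = n^((32+3)/3) / ((32+3)/3) = (3/35) · n^(35/3).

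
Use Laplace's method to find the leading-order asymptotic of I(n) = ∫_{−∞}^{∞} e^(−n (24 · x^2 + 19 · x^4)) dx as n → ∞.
I(n) ~ sqrt(π/(24n))

φ(x) = 24 · x^2 + 19 · x^4 has its unique global minimum at x* = 0 (since φ'(x) = 48x + 76x^3 = 0 only at x = 0 for real x with both coefficients positive, and φ → ∞ as |x| → ∞). At x* = 0, φ(0) = 0 and φ''(0) = 48. Laplace's method then gives
  I(n) ~ sqrt(2π / (n · φ''(0))) · e^(−n φ(0)) = sqrt(2π / (48n)) = sqrt(π/(24n)).
The 19 · x^4 term contributes only at subleading order (an O(1/n) relative correction).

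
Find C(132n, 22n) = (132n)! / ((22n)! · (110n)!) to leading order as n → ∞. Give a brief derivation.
C(132n, 22n) ~ (46656/3125)^(22n) · sqrt(3/(5π·22n))

Write N = 22n. Apply Stirling to each factorial:
  (6N)! ~ sqrt(2π·6N) · (6N/e)^(6N),
  N! ~ sqrt(2π N) · (N/e)^N,
  (5N)! ~ sqrt(2π·5N) · (5N/e)^(5N).
The exponential factors combine to (6N)^(6N) / (N^N · (5N)^(5N)) = 6^(6N)/5^(5N) = (6^6/5^5)^N = (46656/3125)^N.
The square-root prefactors combine to sqrt(2π·6N) / (sqrt(2π N)·sqrt(2π·5N)) = sqrt(6 / (2π·5·N)) = sqrt(3/(5π·22n)).
Substituting N = 22n: C(132n, 22n) ~ (46656/3125)^(22n) · sqrt(3/(5π·22n)).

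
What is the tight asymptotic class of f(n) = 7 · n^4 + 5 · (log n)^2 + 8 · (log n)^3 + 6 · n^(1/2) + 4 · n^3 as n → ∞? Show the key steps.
f(n) ∈ Θ(n^4)

Compare the terms by growth order. For large n, n^a · (log n)^b dominates n^a' · (log n)^b' iff a > a', or (a = a' and b > b'). Ranking the 5 terms shows the dominant one is 7 · n^4. Hence f(n) ∈ Θ(n^4).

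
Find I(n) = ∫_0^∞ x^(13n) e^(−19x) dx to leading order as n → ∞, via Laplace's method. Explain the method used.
I(n) ~ (sqrt(2π·13n) / 19) · (13n/(19e))^(13n)

Write the integrand as exp(13n ln x − 19x) and set f(x) = 13n ln x − 19x. Then f'(x) = 13n/x − 19 = 0 at x* = 13n/19, and f''(x*) = −13n/x*^2 = −19^2/(13n). Laplace's method (interior maximum) gives
  I(n) ~ e^(f(x*)) · sqrt(2π / |f''(x*)|)
        = exp(13n ln(13n/19) − 13n) · sqrt(2π · 13n / 19^2)
        = (13n/19)^(13n) e^(−13n) · sqrt(2π·13n) / 19
        = (sqrt(2π·13n) / 19) · (13n/(19e))^(13n).
This matches Γ(13n+1)/19^(13n+1) with Stirling applied to Γ.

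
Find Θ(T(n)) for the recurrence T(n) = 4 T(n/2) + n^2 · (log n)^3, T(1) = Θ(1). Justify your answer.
T(n) = Θ(n^2 · (log n)^4)

Here log_2 4 = 2 and f(n) = n^2 · (log n)^3 = Θ(n^(log_2 4) · (log n)^3). This is the extended Case 2 of the master theorem (f matches the critical exponent up to log factors), giving T(n) = Θ(n^(log_2 4) · (log n)^(3+1)) = Θ(n^2 · (log n)^4).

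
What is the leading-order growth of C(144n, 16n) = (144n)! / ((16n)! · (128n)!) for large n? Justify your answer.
C(144n, 16n) ~ (387420489/16777216)^(16n) · sqrt(9/(16π·16n))

Write N = 16n. Apply Stirling to each factorial:
  (9N)! ~ sqrt(2π·9N) · (9N/e)^(9N),
  N! ~ sqrt(2π N) · (N/e)^N,
  (8N)! ~ sqrt(2π·8N) · (8N/e)^(8N).
The exponential factors combine to (9N)^(9N) / (N^N · (8N)^(8N)) = 9^(9N)/8^(8N) = (9^9/8^8)^N = (387420489/16777216)^N.
The square-root prefactors combine to sqrt(2π·9N) / (sqrt(2π N)·sqrt(2π·8N)) = sqrt(9 / (2π·8·N)) = sqrt(9/(16π·16n)).
Substituting N = 16n: C(144n, 16n) ~ (387420489/16777216)^(16n) · sqrt(9/(16π·16n)).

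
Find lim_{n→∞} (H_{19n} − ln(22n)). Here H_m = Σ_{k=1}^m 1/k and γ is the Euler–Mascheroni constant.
lim = ln(19/22) + γ

By Euler-Maclaurin, H_m = ln m + γ + O(1/m). So
  H_{19n} − ln(22n) = ln(19n) + γ − ln(22n) + O(1/n)
                       = ln(19/22) + γ + O(1/n).
Hence the limit is ln(19/22) + γ.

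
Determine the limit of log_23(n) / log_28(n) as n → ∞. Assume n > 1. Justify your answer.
lim = ln(28) / ln(23) = log_23(28)

Change of base: log_23(n) = ln n / ln 23 and log_28(n) = ln n / ln 28. The ratio is (ln n / ln 23) · (ln 28 / ln n) = ln 28 / ln 23, a constant independent of n. So the limit is ln 28 / ln 23 = log_23(28).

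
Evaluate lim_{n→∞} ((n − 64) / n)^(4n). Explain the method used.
lim = e^(−256)

Rewrite as (1 − 64/n)^(4n). By the standard limit (1 + x/n)^n → e^x, we have (1 − 64/n)^n → e^(−64), and raising to the 4th power gives e^(−256).
More precisely, ln[(1 − 64/n)^(4n)] = 4n · ln(1 − 64/n) = 4n · (-64/n + O(1/n^2)) = -256 + O(1/n) → -256.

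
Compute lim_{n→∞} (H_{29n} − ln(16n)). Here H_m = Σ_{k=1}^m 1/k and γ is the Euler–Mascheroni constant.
lim = ln(29/16) + γ

By Euler-Maclaurin, H_m = ln m + γ + O(1/m). So
  H_{29n} − ln(16n) = ln(29n) + γ − ln(16n) + O(1/n)
                       = ln(29/16) + γ + O(1/n).
Hence the limit is ln(29/16) + γ.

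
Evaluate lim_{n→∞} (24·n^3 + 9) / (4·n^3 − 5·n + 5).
lim = 24/4 = 6

For large n the leading n^3 terms dominate both numerator and denominator. Dividing top and bottom by n^3, every other term tends to 0, leaving 24/4 = 6.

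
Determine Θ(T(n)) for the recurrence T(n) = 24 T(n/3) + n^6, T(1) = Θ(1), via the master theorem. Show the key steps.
T(n) = Θ(n^6)

log_3 24 ≈ 2.893. f(n) = n^6 dominates n^(log_3 24) since 6 > 2.893, and the regularity condition a·f(n/b) = 24·(n/3)^6 = (24/729)·n^6 ≤ c·f(n) holds with c = 24/729 ≈ 0.0329 < 1. So this is Case 3: T(n) = Θ(f(n)) = Θ(n^6).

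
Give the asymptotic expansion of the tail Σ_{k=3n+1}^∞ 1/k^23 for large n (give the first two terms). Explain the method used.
Σ_{k>3n} 1/k^23 = 1/(22 · (3n)^22) − 1/(2 · (3n)^23) + O(1/(3n)^24)

Compare to the integral: ∫_{3n}^∞ x^(−23) dx = [−x^(−22)/22]_{3n}^∞ = 1/((23−1)·(3n)^22). The Euler-Maclaurin correction adds −f(3n)/2 = −1/(2·(3n)^23). Euler-Maclaurin then gives
  Σ_{k>3n} 1/k^23 = ∫_{3n}^∞ dx/x^23 − 1/(2·(3n)^23) + O(1/(3n)^24).
(Equivalently this is ζ(23) − Σ_{k≤3n} 1/k^23.)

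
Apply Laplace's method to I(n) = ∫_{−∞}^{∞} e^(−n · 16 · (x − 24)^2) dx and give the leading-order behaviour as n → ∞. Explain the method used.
I(n) = sqrt(π/(16n))

Here φ(x) = 16 · (x − 24)^2 has its unique minimum at x* = 24 with φ(x*) = 0 and φ''(x*) = 32. Laplace's method gives
  I(n) ~ e^(−n φ(x*)) · sqrt(2π / (n · φ''(x*))) = sqrt(2π / (32n)) = sqrt(π/(16n)).
This is exact: substituting u = (x − 24)·sqrt(16n) gives I(n) = (1/sqrt(16n)) ∫_{−∞}^{∞} e^(−u^2) du = sqrt(π/(16n)).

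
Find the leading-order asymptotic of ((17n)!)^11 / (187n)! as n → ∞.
((17n)!)^11/(187n)! ~ ((2π·17n)^(10/2) / sqrt(11)) · 11^(−11·17n)  →  0

Write N = 17n. Stirling: N! ~ sqrt(2π N)(N/e)^N and (11N)! ~ sqrt(2π·11N)·(11N/e)^(11N).
  (N!)^11/(11N)! ~ (2π N)^(11/2) (N/e)^(11N) / [sqrt(2π·11N) (11N/e)^(11N)]
     = (2π N)^(11/2) / sqrt(2π·11N) · (N/(11N))^(11N)
     = (2π N)^((11−1)/2) / sqrt(11) · 11^(−11N).
Since 11^11 > 1, the factor 11^(−11N) decays exponentially, so the ratio → 0. Substituting N = 17n gives the stated form.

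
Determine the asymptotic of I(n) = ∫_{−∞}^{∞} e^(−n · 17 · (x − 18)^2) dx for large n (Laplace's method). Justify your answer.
I(n) = sqrt(π/(17n))

Here φ(x) = 17 · (x − 18)^2 has its unique minimum at x* = 18 with φ(x*) = 0 and φ''(x*) = 34. Laplace's method gives
  I(n) ~ e^(−n φ(x*)) · sqrt(2π / (n · φ''(x*))) = sqrt(2π / (34n)) = sqrt(π/(17n)).
This is exact: substituting u = (x − 18)·sqrt(17n) gives I(n) = (1/sqrt(17n)) ∫_{−∞}^{∞} e^(−u^2) du = sqrt(π/(17n)).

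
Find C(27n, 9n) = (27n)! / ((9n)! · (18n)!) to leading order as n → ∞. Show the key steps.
C(27n, 9n) ~ (27/4)^(9n) · sqrt(3/(4π·9n))

Write N = 9n. Apply Stirling to each factorial:
  (3N)! ~ sqrt(2π·3N) · (3N/e)^(3N),
  N! ~ sqrt(2π N) · (N/e)^N,
  (2N)! ~ sqrt(2π·2N) · (2N/e)^(2N).
The exponential factors combine to (3N)^(3N) / (N^N · (2N)^(2N)) = 3^(3N)/2^(2N) = (3^3/2^2)^N = (27/4)^N.
The square-root prefactors combine to sqrt(2π·3N) / (sqrt(2π N)·sqrt(2π·2N)) = sqrt(3 / (2π·2·N)) = sqrt(3/(4π·9n)).
Substituting N = 9n: C(27n, 9n) ~ (27/4)^(9n) · sqrt(3/(4π·9n)).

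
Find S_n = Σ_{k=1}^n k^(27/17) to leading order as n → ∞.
S_n ~ (17/44) · n^(44/17)

Integral comparison: Σ_{k=1}^n k^(27/17) = ∫_0^n x^(27/17) dx + O(n^(27/17)). The integral is n^(1 + 27/17) / (1 + 27/17) = n^((27+17)/17) / ((27+17)/17) = (17/44) · n^(44/17).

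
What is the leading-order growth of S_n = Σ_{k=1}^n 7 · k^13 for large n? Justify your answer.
S_n ~ n^14 / 2

By integral comparison (Euler-Maclaurin), Σ_{k=1}^n 7 · k^13 = 7 · ∫_0^n x^13 dx + O(n^13) = 7 · n^14/14 = n^14 / 2 + O(n^13). (Equivalently, Faulhaber's formula gives the same leading term.)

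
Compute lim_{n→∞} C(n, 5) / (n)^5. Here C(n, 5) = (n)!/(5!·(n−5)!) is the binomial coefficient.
lim = 1/5! = 1/120

With N = n → ∞: C(N, 5) / N^5 = [N(N−1)…(N−4)] / (5! · N^5) = (1/5!) · 1 · (1 − 1/n) · (1 − 2/n) · (1 − 3/n) · (1 − 4/n). Each factor → 1 as N → ∞, so the limit is 1/5! = 1/120.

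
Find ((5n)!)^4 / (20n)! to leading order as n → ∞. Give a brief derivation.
((5n)!)^4/(20n)! ~ ((2π·5n)^(3/2) / 2) · 4^(−4·5n)  →  0

Write N = 5n. Stirling: N! ~ sqrt(2π N)(N/e)^N and (4N)! ~ sqrt(2π·4N)·(4N/e)^(4N).
  (N!)^4/(4N)! ~ (2π N)^(4/2) (N/e)^(4N) / [sqrt(2π·4N) (4N/e)^(4N)]
     = (2π N)^(4/2) / sqrt(2π·4N) · (N/(4N))^(4N)
     = (2π N)^((4−1)/2) / 2 · 4^(−4N).
Since 4^4 > 1, the factor 4^(−4N) decays exponentially, so the ratio → 0. Substituting N = 5n gives the stated form.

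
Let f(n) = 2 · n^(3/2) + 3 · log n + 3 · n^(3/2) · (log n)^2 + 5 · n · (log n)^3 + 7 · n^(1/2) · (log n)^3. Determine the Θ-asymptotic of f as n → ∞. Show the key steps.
f(n) ∈ Θ(n^(3/2) · (log n)^2)

Compare the terms by growth order. For large n, n^a · (log n)^b dominates n^a' · (log n)^b' iff a > a', or (a = a' and b > b'). Ranking the 5 terms shows the dominant one is 3 · n^(3/2) · (log n)^2. Hence f(n) ∈ Θ(n^(3/2) · (log n)^2).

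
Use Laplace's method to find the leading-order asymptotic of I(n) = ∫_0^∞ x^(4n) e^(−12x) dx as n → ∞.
I(n) ~ (sqrt(2π·4n) / 12) · (4n/(12e))^(4n)

Write the integrand as exp(4n ln x − 12x) and set f(x) = 4n ln x − 12x. Then f'(x) = 4n/x − 12 = 0 at x* = 4n/12, and f''(x*) = −4n/x*^2 = −12^2/(4n). Laplace's method (interior maximum) gives
  I(n) ~ e^(f(x*)) · sqrt(2π / |f''(x*)|)
        = exp(4n ln(4n/12) − 4n) · sqrt(2π · 4n / 12^2)
        = (4n/12)^(4n) e^(−4n) · sqrt(2π·4n) / 12
        = (sqrt(2π·4n) / 12) · (4n/(12e))^(4n).
This matches Γ(4n+1)/12^(4n+1) with Stirling applied to Γ.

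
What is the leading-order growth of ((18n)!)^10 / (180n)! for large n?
((18n)!)^10/(180n)! ~ ((2π·18n)^(9/2) / sqrt(10)) · 10^(−10·18n)  →  0

Write N = 18n. Stirling: N! ~ sqrt(2π N)(N/e)^N and (10N)! ~ sqrt(2π·10N)·(10N/e)^(10N).
  (N!)^10/(10N)! ~ (2π N)^(10/2) (N/e)^(10N) / [sqrt(2π·10N) (10N/e)^(10N)]
     = (2π N)^(10/2) / sqrt(2π·10N) · (N/(10N))^(10N)
     = (2π N)^((10−1)/2) / sqrt(10) · 10^(−10N).
Since 10^10 > 1, the factor 10^(−10N) decays exponentially, so the ratio → 0. Substituting N = 18n gives the stated form.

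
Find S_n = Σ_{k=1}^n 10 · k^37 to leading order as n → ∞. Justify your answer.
S_n ~ 5 · n^38 / 19

By integral comparison (Euler-Maclaurin), Σ_{k=1}^n 10 · k^37 = 10 · ∫_0^n x^37 dx + O(n^37) = 10 · n^38/38 = 5 · n^38 / 19 + O(n^37). (Equivalently, Faulhaber's formula gives the same leading term.)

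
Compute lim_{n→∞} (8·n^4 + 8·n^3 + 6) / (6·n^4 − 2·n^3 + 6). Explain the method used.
lim = 8/6 = 4/3

For large n the leading n^4 terms dominate both numerator and denominator. Dividing top and bottom by n^4, every other term tends to 0, leaving 8/6 = 4/3.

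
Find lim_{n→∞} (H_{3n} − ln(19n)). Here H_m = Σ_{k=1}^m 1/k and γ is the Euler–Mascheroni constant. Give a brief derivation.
lim = ln(3/19) + γ

By Euler-Maclaurin, H_m = ln m + γ + O(1/m). So
  H_{3n} − ln(19n) = ln(3n) + γ − ln(19n) + O(1/n)
                       = ln(3/19) + γ + O(1/n).
Hence the limit is ln(3/19) + γ.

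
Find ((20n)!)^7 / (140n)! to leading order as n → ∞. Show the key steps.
((20n)!)^7/(140n)! ~ ((2π·20n)^(6/2) / sqrt(7)) · 7^(−7·20n)  →  0

Write N = 20n. Stirling: N! ~ sqrt(2π N)(N/e)^N and (7N)! ~ sqrt(2π·7N)·(7N/e)^(7N).
  (N!)^7/(7N)! ~ (2π N)^(7/2) (N/e)^(7N) / [sqrt(2π·7N) (7N/e)^(7N)]
     = (2π N)^(7/2) / sqrt(2π·7N) · (N/(7N))^(7N)
     = (2π N)^((7−1)/2) / sqrt(7) · 7^(−7N).
Since 7^7 > 1, the factor 7^(−7N) decays exponentially, so the ratio → 0. Substituting N = 20n gives the stated form.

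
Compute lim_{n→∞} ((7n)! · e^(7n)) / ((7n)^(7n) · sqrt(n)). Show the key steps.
lim = sqrt(2π·7)

Stirling: (7n)! ~ sqrt(2π·7n) · (7n/e)^(7n). Hence
  (7n)! · e^(7n) / (7n)^(7n) ~ sqrt(2π·7n).
Dividing by sqrt(n): sqrt(2π·7n) / sqrt(n) = sqrt(2π·7) · n^((1−1)/2), so the limit is sqrt(2π·7).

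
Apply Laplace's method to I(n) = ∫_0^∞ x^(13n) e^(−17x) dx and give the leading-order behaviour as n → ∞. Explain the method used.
I(n) ~ (sqrt(2π·13n) / 17) · (13n/(17e))^(13n)

Write the integrand as exp(13n ln x − 17x) and set f(x) = 13n ln x − 17x. Then f'(x) = 13n/x − 17 = 0 at x* = 13n/17, and f''(x*) = −13n/x*^2 = −17^2/(13n). Laplace's method (interior maximum) gives
  I(n) ~ e^(f(x*)) · sqrt(2π / |f''(x*)|)
        = exp(13n ln(13n/17) − 13n) · sqrt(2π · 13n / 17^2)
        = (13n/17)^(13n) e^(−13n) · sqrt(2π·13n) / 17
        = (sqrt(2π·13n) / 17) · (13n/(17e))^(13n).
This matches Γ(13n+1)/17^(13n+1) with Stirling applied to Γ.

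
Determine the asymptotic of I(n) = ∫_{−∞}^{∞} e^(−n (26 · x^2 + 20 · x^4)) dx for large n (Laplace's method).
I(n) ~ sqrt(π/(26n))

φ(x) = 26 · x^2 + 20 · x^4 has its unique global minimum at x* = 0 (since φ'(x) = 52x + 80x^3 = 0 only at x = 0 for real x with both coefficients positive, and φ → ∞ as |x| → ∞). At x* = 0, φ(0) = 0 and φ''(0) = 52. Laplace's method then gives
  I(n) ~ sqrt(2π / (n · φ''(0))) · e^(−n φ(0)) = sqrt(2π / (52n)) = sqrt(π/(26n)).
The 20 · x^4 term contributes only at subleading order (an O(1/n) relative correction).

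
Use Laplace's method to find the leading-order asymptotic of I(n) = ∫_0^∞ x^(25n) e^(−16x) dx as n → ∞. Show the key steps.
I(n) ~ (sqrt(2π·25n) / 16) · (25n/(16e))^(25n)

Write the integrand as exp(25n ln x − 16x) and set f(x) = 25n ln x − 16x. Then f'(x) = 25n/x − 16 = 0 at x* = 25n/16, and f''(x*) = −25n/x*^2 = −16^2/(25n). Laplace's method (interior maximum) gives
  I(n) ~ e^(f(x*)) · sqrt(2π / |f''(x*)|)
        = exp(25n ln(25n/16) − 25n) · sqrt(2π · 25n / 16^2)
        = (25n/16)^(25n) e^(−25n) · sqrt(2π·25n) / 16
        = (sqrt(2π·25n) / 16) · (25n/(16e))^(25n).
This matches Γ(25n+1)/16^(25n+1) with Stirling applied to Γ.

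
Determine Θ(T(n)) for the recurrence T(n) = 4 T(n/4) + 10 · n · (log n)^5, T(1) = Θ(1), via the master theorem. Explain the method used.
T(n) = Θ(n · (log n)^6)

Here log_4 4 = 1 and f(n) = 10 · n · (log n)^5 = Θ(n^(log_4 4) · (log n)^5). This is the extended Case 2 of the master theorem (f matches the critical exponent up to log factors), giving T(n) = Θ(n^(log_4 4) · (log n)^(5+1)) = Θ(n · (log n)^6).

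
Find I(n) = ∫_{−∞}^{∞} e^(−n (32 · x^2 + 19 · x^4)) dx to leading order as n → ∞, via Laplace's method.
I(n) ~ sqrt(π/(32n))

φ(x) = 32 · x^2 + 19 · x^4 has its unique global minimum at x* = 0 (since φ'(x) = 64x + 76x^3 = 0 only at x = 0 for real x with both coefficients positive, and φ → ∞ as |x| → ∞). At x* = 0, φ(0) = 0 and φ''(0) = 64. Laplace's method then gives
  I(n) ~ sqrt(2π / (n · φ''(0))) · e^(−n φ(0)) = sqrt(2π / (64n)) = sqrt(π/(32n)).
The 19 · x^4 term contributes only at subleading order (an O(1/n) relative correction).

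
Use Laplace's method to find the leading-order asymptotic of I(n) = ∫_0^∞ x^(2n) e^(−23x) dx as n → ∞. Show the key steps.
I(n) ~ (sqrt(2π·2n) / 23) · (2n/(23e))^(2n)

Write the integrand as exp(2n ln x − 23x) and set f(x) = 2n ln x − 23x. Then f'(x) = 2n/x − 23 = 0 at x* = 2n/23, and f''(x*) = −2n/x*^2 = −23^2/(2n). Laplace's method (interior maximum) gives
  I(n) ~ e^(f(x*)) · sqrt(2π / |f''(x*)|)
        = exp(2n ln(2n/23) − 2n) · sqrt(2π · 2n / 23^2)
        = (2n/23)^(2n) e^(−2n) · sqrt(2π·2n) / 23
        = (sqrt(2π·2n) / 23) · (2n/(23e))^(2n).
This matches Γ(2n+1)/23^(2n+1) with Stirling applied to Γ.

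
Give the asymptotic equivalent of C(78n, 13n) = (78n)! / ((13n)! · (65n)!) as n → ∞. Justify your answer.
C(78n, 13n) ~ (46656/3125)^(13n) · sqrt(3/(5π·13n))

Write N = 13n. Apply Stirling to each factorial:
  (6N)! ~ sqrt(2π·6N) · (6N/e)^(6N),
  N! ~ sqrt(2π N) · (N/e)^N,
  (5N)! ~ sqrt(2π·5N) · (5N/e)^(5N).
The exponential factors combine to (6N)^(6N) / (N^N · (5N)^(5N)) = 6^(6N)/5^(5N) = (6^6/5^5)^N = (46656/3125)^N.
The square-root prefactors combine to sqrt(2π·6N) / (sqrt(2π N)·sqrt(2π·5N)) = sqrt(6 / (2π·5·N)) = sqrt(3/(5π·13n)).
Substituting N = 13n: C(78n, 13n) ~ (46656/3125)^(13n) · sqrt(3/(5π·13n)).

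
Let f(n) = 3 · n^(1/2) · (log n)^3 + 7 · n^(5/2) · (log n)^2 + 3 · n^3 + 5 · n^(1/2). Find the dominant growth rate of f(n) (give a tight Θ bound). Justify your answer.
f(n) ∈ Θ(n^3)

Compare the terms by growth order. For large n, n^a · (log n)^b dominates n^a' · (log n)^b' iff a > a', or (a = a' and b > b'). Ranking the 4 terms shows the dominant one is 3 · n^3. Hence f(n) ∈ Θ(n^3).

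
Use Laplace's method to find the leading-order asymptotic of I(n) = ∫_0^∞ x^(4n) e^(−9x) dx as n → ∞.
I(n) ~ (sqrt(2π·4n) / 9) · (4n/(9e))^(4n)

Write the integrand as exp(4n ln x − 9x) and set f(x) = 4n ln x − 9x. Then f'(x) = 4n/x − 9 = 0 at x* = 4n/9, and f''(x*) = −4n/x*^2 = −9^2/(4n). Laplace's method (interior maximum) gives
  I(n) ~ e^(f(x*)) · sqrt(2π / |f''(x*)|)
        = exp(4n ln(4n/9) − 4n) · sqrt(2π · 4n / 9^2)
        = (4n/9)^(4n) e^(−4n) · sqrt(2π·4n) / 9
        = (sqrt(2π·4n) / 9) · (4n/(9e))^(4n).
This matches Γ(4n+1)/9^(4n+1) with Stirling applied to Γ.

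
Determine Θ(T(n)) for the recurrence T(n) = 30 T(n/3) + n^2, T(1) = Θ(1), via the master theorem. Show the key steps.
T(n) = Θ(n^(log_3 30))

Master theorem: compare f(n) = n^2 to n^(log_3 30) where log_3 30 ≈ 3.096. Since 2 < log_3 30, we have f(n) = O(n^(log_3 30 − ε)) for some ε > 0 — Case 1. Hence T(n) = Θ(n^(log_3 30)).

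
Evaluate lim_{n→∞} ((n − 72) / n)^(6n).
lim = e^(−432)

Rewrite as (1 − 72/n)^(6n). By the standard limit (1 + x/n)^n → e^x, we have (1 − 72/n)^n → e^(−72), and raising to the 6th power gives e^(−432).
More precisely, ln[(1 − 72/n)^(6n)] = 6n · ln(1 − 72/n) = 6n · (-72/n + O(1/n^2)) = -432 + O(1/n) → -432.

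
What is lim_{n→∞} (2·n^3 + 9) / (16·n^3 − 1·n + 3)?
lim = 2/16 = 1/8

For large n the leading n^3 terms dominate both numerator and denominator. Dividing top and bottom by n^3, every other term tends to 0, leaving 2/16 = 1/8.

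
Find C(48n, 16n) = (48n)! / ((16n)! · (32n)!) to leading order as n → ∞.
C(48n, 16n) ~ (27/4)^(16n) · sqrt(3/(4π·16n))

Write N = 16n. Apply Stirling to each factorial:
  (3N)! ~ sqrt(2π·3N) · (3N/e)^(3N),
  N! ~ sqrt(2π N) · (N/e)^N,
  (2N)! ~ sqrt(2π·2N) · (2N/e)^(2N).
The exponential factors combine to (3N)^(3N) / (N^N · (2N)^(2N)) = 3^(3N)/2^(2N) = (3^3/2^2)^N = (27/4)^N.
The square-root prefactors combine to sqrt(2π·3N) / (sqrt(2π N)·sqrt(2π·2N)) = sqrt(3 / (2π·2·N)) = sqrt(3/(4π·16n)).
Substituting N = 16n: C(48n, 16n) ~ (27/4)^(16n) · sqrt(3/(4π·16n)).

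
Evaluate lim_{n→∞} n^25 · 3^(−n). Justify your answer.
lim = 0

Exponentials with base > 1 dominate every fixed polynomial: for any fixed c, n^c / 3^n → 0 as n → ∞ (e.g. by the ratio test, or by writing 3^n = e^(n ln 3) and noting e^(n ln 3) / n^c → ∞). Hence n^25 · 3^(−n) = n^25 / 3^n → 0.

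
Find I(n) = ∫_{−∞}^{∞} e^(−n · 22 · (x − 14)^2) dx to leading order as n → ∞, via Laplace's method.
I(n) = sqrt(π/(22n))

Here φ(x) = 22 · (x − 14)^2 has its unique minimum at x* = 14 with φ(x*) = 0 and φ''(x*) = 44. Laplace's method gives
  I(n) ~ e^(−n φ(x*)) · sqrt(2π / (n · φ''(x*))) = sqrt(2π / (44n)) = sqrt(π/(22n)).
This is exact: substituting u = (x − 14)·sqrt(22n) gives I(n) = (1/sqrt(22n)) ∫_{−∞}^{∞} e^(−u^2) du = sqrt(π/(22n)).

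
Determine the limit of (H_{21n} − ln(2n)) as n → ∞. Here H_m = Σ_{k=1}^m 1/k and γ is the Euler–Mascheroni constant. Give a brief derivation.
lim = ln(21/2) + γ

By Euler-Maclaurin, H_m = ln m + γ + O(1/m). So
  H_{21n} − ln(2n) = ln(21n) + γ − ln(2n) + O(1/n)
                       = ln(21/2) + γ + O(1/n).
Hence the limit is ln(21/2) + γ.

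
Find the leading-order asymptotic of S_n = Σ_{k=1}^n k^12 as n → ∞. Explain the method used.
S_n ~ n^13 / 13

By integral comparison (Euler-Maclaurin), Σ_{k=1}^n k^12 = ∫_0^n x^12 dx + O(n^12) = n^13/13 + O(n^12). (Equivalently, Faulhaber's formula gives the same leading term.)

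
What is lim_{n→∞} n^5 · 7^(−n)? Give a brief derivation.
lim = 0

Exponentials with base > 1 dominate every fixed polynomial: for any fixed c, n^c / 7^n → 0 as n → ∞ (e.g. by the ratio test, or by writing 7^n = e^(n ln 7) and noting e^(n ln 7) / n^c → ∞). Hence n^5 · 7^(−n) = n^5 / 7^n → 0.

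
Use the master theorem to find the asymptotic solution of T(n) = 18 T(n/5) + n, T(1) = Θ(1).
T(n) = Θ(n^(log_5 18))

Master theorem: compare f(n) = n to n^(log_5 18) where log_5 18 ≈ 1.796. Since 1 < log_5 18, we have f(n) = O(n^(log_5 18 − ε)) for some ε > 0 — Case 1. Hence T(n) = Θ(n^(log_5 18)).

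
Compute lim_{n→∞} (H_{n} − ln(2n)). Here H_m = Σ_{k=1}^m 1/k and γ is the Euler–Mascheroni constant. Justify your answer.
lim = −ln 2 + γ

By Euler-Maclaurin, H_m = ln m + γ + O(1/m). So
  H_{n} − ln(2n) = ln(n) + γ − ln(2n) + O(1/n)
                       = ln(1/2) + γ + O(1/n).
Hence the limit is ln(1/2) + γ.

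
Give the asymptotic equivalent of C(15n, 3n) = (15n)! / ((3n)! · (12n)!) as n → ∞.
C(15n, 3n) ~ (3125/256)^(3n) · sqrt(5/(8π·3n))

Write N = 3n. Apply Stirling to each factorial:
  (5N)! ~ sqrt(2π·5N) · (5N/e)^(5N),
  N! ~ sqrt(2π N) · (N/e)^N,
  (4N)! ~ sqrt(2π·4N) · (4N/e)^(4N).
The exponential factors combine to (5N)^(5N) / (N^N · (4N)^(4N)) = 5^(5N)/4^(4N) = (5^5/4^4)^N = (3125/256)^N.
The square-root prefactors combine to sqrt(2π·5N) / (sqrt(2π N)·sqrt(2π·4N)) = sqrt(5 / (2π·4·N)) = sqrt(5/(8π·3n)).
Substituting N = 3n: C(15n, 3n) ~ (3125/256)^(3n) · sqrt(5/(8π·3n)).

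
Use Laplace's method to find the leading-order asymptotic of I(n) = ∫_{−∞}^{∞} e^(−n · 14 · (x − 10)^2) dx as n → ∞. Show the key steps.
I(n) = sqrt(π/(14n))

Here φ(x) = 14 · (x − 10)^2 has its unique minimum at x* = 10 with φ(x*) = 0 and φ''(x*) = 28. Laplace's method gives
  I(n) ~ e^(−n φ(x*)) · sqrt(2π / (n · φ''(x*))) = sqrt(2π / (28n)) = sqrt(π/(14n)).
This is exact: substituting u = (x − 10)·sqrt(14n) gives I(n) = (1/sqrt(14n)) ∫_{−∞}^{∞} e^(−u^2) du = sqrt(π/(14n)).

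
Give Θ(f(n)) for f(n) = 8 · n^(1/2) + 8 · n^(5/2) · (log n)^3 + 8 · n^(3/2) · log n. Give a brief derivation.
f(n) ∈ Θ(n^(5/2) · (log n)^3)

Compare the terms by growth order. For large n, n^a · (log n)^b dominates n^a' · (log n)^b' iff a > a', or (a = a' and b > b'). Ranking the 3 terms shows the dominant one is 8 · n^(5/2) · (log n)^3. Hence f(n) ∈ Θ(n^(5/2) · (log n)^3).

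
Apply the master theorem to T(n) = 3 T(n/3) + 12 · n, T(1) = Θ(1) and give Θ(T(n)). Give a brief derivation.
T(n) = Θ(n log n)

log_3 3 = 1, and f(n) = 12 · n = Θ(n^(log_3 3)). This is Case 2 of the master theorem: T(n) = Θ(f(n) · log n) = Θ(n log n).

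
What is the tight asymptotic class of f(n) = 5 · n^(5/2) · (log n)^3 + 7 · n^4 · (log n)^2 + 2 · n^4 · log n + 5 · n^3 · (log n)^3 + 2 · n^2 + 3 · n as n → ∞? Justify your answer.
f(n) ∈ Θ(n^4 · (log n)^2)

Compare the terms by growth order. For large n, n^a · (log n)^b dominates n^a' · (log n)^b' iff a > a', or (a = a' and b > b'). Ranking the 6 terms shows the dominant one is 7 · n^4 · (log n)^2. Hence f(n) ∈ Θ(n^4 · (log n)^2).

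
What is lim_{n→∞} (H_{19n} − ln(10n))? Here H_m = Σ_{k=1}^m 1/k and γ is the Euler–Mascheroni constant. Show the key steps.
lim = ln(19/10) + γ

By Euler-Maclaurin, H_m = ln m + γ + O(1/m). So
  H_{19n} − ln(10n) = ln(19n) + γ − ln(10n) + O(1/n)
                       = ln(19/10) + γ + O(1/n).
Hence the limit is ln(19/10) + γ.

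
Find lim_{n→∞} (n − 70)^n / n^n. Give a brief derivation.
lim = e^(−70)

Rewrite as (1 − 70/n)^(n). By the standard limit (1 + x/n)^n → e^x, we have (1 − 70/n)^n → e^(−70), and raising to the 1st power gives e^(−70).
More precisely, ln[(1 − 70/n)^(n)] = n · ln(1 − 70/n) = n · (-70/n + O(1/n^2)) = -70 + O(1/n) → -70.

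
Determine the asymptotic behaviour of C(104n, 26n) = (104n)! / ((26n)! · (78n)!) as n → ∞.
C(104n, 26n) ~ (256/27)^(26n) · sqrt(2/(3π·26n))

Write N = 26n. Apply Stirling to each factorial:
  (4N)! ~ sqrt(2π·4N) · (4N/e)^(4N),
  N! ~ sqrt(2π N) · (N/e)^N,
  (3N)! ~ sqrt(2π·3N) · (3N/e)^(3N).
The exponential factors combine to (4N)^(4N) / (N^N · (3N)^(3N)) = 4^(4N)/3^(3N) = (4^4/3^3)^N = (256/27)^N.
The square-root prefactors combine to sqrt(2π·4N) / (sqrt(2π N)·sqrt(2π·3N)) = sqrt(4 / (2π·3·N)) = sqrt(2/(3π·26n)).
Substituting N = 26n: C(104n, 26n) ~ (256/27)^(26n) · sqrt(2/(3π·26n)).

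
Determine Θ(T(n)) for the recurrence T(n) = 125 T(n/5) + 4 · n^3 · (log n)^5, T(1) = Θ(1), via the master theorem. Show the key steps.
T(n) = Θ(n^3 · (log n)^6)

Here log_5 125 = 3 and f(n) = 4 · n^3 · (log n)^5 = Θ(n^(log_5 125) · (log n)^5). This is the extended Case 2 of the master theorem (f matches the critical exponent up to log factors), giving T(n) = Θ(n^(log_5 125) · (log n)^(5+1)) = Θ(n^3 · (log n)^6).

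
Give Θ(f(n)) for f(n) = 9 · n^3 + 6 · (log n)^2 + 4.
f(n) ∈ Θ(n^3)

Compare the terms by growth order. For large n, n^a · (log n)^b dominates n^a' · (log n)^b' iff a > a', or (a = a' and b > b'). Ranking the 3 terms shows the dominant one is 9 · n^3. Hence f(n) ∈ Θ(n^3).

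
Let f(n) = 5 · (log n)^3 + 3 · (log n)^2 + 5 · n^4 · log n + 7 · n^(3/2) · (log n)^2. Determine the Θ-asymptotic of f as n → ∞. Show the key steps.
f(n) ∈ Θ(n^4 · log n)

Compare the terms by growth order. For large n, n^a · (log n)^b dominates n^a' · (log n)^b' iff a > a', or (a = a' and b > b'). Ranking the 4 terms shows the dominant one is 5 · n^4 · log n. Hence f(n) ∈ Θ(n^4 · log n).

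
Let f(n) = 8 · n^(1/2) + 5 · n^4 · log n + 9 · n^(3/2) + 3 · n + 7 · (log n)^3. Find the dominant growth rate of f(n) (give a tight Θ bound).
f(n) ∈ Θ(n^4 · log n)

Compare the terms by growth order. For large n, n^a · (log n)^b dominates n^a' · (log n)^b' iff a > a', or (a = a' and b > b'). Ranking the 5 terms shows the dominant one is 5 · n^4 · log n. Hence f(n) ∈ Θ(n^4 · log n).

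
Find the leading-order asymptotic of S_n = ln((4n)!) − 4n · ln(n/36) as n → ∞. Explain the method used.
S_n ~ 4n · (ln 144 − 1) + O(ln n)

Stirling: ln((4n)!) = 4n ln(4n) − 4n + O(ln n).
  S_n = 4n ln(4n) − 4n − 4n ln(n/36) + O(ln n)
      = 4n ln(4n) − 4n ln n + 4n ln 36 − 4n + O(ln n)
      = 4n ln 4 + 4n ln 36 − 4n + O(ln n)
      = 4n (ln 144 − 1) + O(ln n).
Numerically ln(144) − 1 ≈ 3.9698.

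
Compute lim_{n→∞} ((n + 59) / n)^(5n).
lim = e^295

Rewrite as (1 + 59/n)^(5n). By the standard limit (1 + x/n)^n → e^x, we have (1 + 59/n)^n → e^59, and raising to the 5th power gives e^295.
More precisely, ln[(1 + 59/n)^(5n)] = 5n · ln(1 + 59/n) = 5n · (59/n + O(1/n^2)) = 295 + O(1/n) → 295.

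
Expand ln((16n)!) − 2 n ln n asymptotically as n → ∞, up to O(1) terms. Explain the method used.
ln((16n)!) − 2 n ln n = 14 n ln n + 16(ln 16 − 1) n + (1/2) ln(2π·16n) + O(1/n)

Stirling: ln((16n)!) = 16n ln(16n) − 16n + (1/2) ln(2π·16n) + O(1/n).
Expand 16n ln(16n) = 16n (ln n + ln 16) = 16n ln n + 16n ln 16.
Subtract 2n ln n: leading term is (16 − 2) n ln n = 14 n ln n. The next term is 16n ln 16 − 16n = 16(ln 16 − 1) n. Then the (1/2) ln(2π·16n) correction.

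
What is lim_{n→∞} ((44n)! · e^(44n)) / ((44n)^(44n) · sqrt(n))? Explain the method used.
lim = sqrt(2π·44)

Stirling: (44n)! ~ sqrt(2π·44n) · (44n/e)^(44n). Hence
  (44n)! · e^(44n) / (44n)^(44n) ~ sqrt(2π·44n).
Dividing by sqrt(n): sqrt(2π·44n) / sqrt(n) = sqrt(2π·44) · n^((1−1)/2), so the limit is sqrt(2π·44).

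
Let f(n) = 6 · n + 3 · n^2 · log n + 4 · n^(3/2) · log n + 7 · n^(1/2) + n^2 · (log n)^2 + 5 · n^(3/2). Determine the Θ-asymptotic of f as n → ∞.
f(n) ∈ Θ(n^2 · (log n)^2)

Compare the terms by growth order. For large n, n^a · (log n)^b dominates n^a' · (log n)^b' iff a > a', or (a = a' and b > b'). Ranking the 6 terms shows the dominant one is n^2 · (log n)^2. Hence f(n) ∈ Θ(n^2 · (log n)^2).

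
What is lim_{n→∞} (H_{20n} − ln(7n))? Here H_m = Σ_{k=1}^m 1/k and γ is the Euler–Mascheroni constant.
lim = ln(20/7) + γ

By Euler-Maclaurin, H_m = ln m + γ + O(1/m). So
  H_{20n} − ln(7n) = ln(20n) + γ − ln(7n) + O(1/n)
                       = ln(20/7) + γ + O(1/n).
Hence the limit is ln(20/7) + γ.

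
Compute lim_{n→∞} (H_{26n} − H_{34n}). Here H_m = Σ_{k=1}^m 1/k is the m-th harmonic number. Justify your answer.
lim = ln(26/34) = ln(13/17)

Euler-Maclaurin gives H_m = ln m + γ + 1/(2m) + O(1/m^2). The γ and O(1/m) terms cancel in the difference:
  H_{26n} − H_{34n} = ln(26n) − ln(34n) + O(1/n) = ln(26/34) + O(1/n).
Hence the limit is ln(26/34) = ln(13/17).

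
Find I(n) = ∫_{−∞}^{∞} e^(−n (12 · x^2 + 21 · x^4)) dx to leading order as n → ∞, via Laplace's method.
I(n) ~ sqrt(π/(12n))

φ(x) = 12 · x^2 + 21 · x^4 has its unique global minimum at x* = 0 (since φ'(x) = 24x + 84x^3 = 0 only at x = 0 for real x with both coefficients positive, and φ → ∞ as |x| → ∞). At x* = 0, φ(0) = 0 and φ''(0) = 24. Laplace's method then gives
  I(n) ~ sqrt(2π / (n · φ''(0))) · e^(−n φ(0)) = sqrt(2π / (24n)) = sqrt(π/(12n)).
The 21 · x^4 term contributes only at subleading order (an O(1/n) relative correction).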